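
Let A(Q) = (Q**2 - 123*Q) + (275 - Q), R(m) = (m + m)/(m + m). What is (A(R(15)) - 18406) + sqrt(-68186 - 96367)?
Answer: -18254 + I*sqrt(164553) ≈ -18254.0 + 405.65*I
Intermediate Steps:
R(m) = 1 (R(m) = (2*m)/((2*m)) = (2*m)*(1/(2*m)) = 1)
A(Q) = 275 + Q**2 - 124*Q
(A(R(15)) - 18406) + sqrt(-68186 - 96367) = ((275 + 1**2 - 124*1) - 18406) + sqrt(-68186 - 96367) = ((275 + 1 - 124) - 18406) + sqrt(-164553) = (152 - 18406) + I*sqrt(164553) = -18254 + I*sqrt(164553)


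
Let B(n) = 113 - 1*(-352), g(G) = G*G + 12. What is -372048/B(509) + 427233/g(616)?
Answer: -46993882373/58817540 ≈ -798.98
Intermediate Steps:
g(G) = 12 + G² (g(G) = G² + 12 = 12 + G²)
B(n) = 465 (B(n) = 113 + 352 = 465)
-372048/B(509) + 427233/g(616) = -372048/465 + 427233/(12 + 616²) = -372048*1/465 + 427233/(12 + 379456) = -124016/155 + 427233/379468 = -46993882373/58817540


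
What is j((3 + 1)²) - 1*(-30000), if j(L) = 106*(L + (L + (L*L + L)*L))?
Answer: 494704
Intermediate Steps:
j(L) = 212*L + 106*L*(L + L²) (j(L) = 106*(L + (L + (L² + L)*L)) = 106*(L + (L + (L + L²)*L)) = 106*(L + (L + L*(L + L²))) = 106*(2*L + L*(L + L²)) = 212*L + 106*L*(L + L²))
j((3 + 1)²) - 1*(-30000) = 106*(3 + 1)²*(2 + (3 + 1)² + ((3 + 1)²)²) - 1*(-30000) = 106*4²*(2 + 4² + (4²)²) + 30000 = 106*16*(2 + 16 + 16²) + 30000 = 106*16*(2 + 16 + 256) + 30000 = 106*16*274 + 30000 = 464704 + 30000 = 494704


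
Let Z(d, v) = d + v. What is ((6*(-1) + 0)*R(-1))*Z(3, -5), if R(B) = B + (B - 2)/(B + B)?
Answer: 6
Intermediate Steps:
R(B) = B + (-2 + B)/(2*B) (R(B) = B + (-2 + B)/((2*B)) = B + (-2 + B)*(1/(2*B)) = B + (-2 + B)/(2*B))
((6*(-1) + 0)*R(-1))*Z(3, -5) = ((6*(-1) + 0)*(½ - 1 - 1/(-1)))*(3 - 5) = ((-6 + 0)*(½ - 1 - 1*(-1)))*(-2) = -6*(½ - 1 + 1)*(-2) = -6*½*(-2) = -3*(-2) = 6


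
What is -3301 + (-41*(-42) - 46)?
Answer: -1625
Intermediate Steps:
-3301 + (-41*(-42) - 46) = -3301 + (1722 - 46) = -3301 + 1676 = -1625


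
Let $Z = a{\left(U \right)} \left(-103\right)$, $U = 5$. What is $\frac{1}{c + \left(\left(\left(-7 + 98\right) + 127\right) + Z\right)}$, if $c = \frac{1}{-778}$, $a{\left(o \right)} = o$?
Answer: $- \frac{778}{231067} \approx -0.003367$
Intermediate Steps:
$c = - \frac{1}{778} \approx -0.0012853$
$Z = -515$ ($Z = 5 \left(-103\right) = -515$)
$\frac{1}{c + \left(\left(\left(-7 + 98\right) + 127\right) + Z\right)} = \frac{1}{- \frac{1}{778} + \left(\left(\left(-7 + 98\right) + 127\right) - 515\right)} = \frac{1}{- \frac{1}{778} + \left(\left(91 + 127\right) - 515\right)} = \frac{1}{- \frac{1}{778} + \left(218 - 515\right)} = \frac{1}{- \frac{1}{778} - 297} = \frac{1}{- \frac{231067}{778}} = - \frac{778}{231067}$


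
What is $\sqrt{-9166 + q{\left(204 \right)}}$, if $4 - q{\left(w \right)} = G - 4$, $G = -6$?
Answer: $8 i \sqrt{143} \approx 95.666 i$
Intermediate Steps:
$q{\left(w \right)} = 14$ ($q{\left(w \right)} = 4 - \left(-6 - 4\right) = 4 - -10 = 4 + 10 = 14$)
$\sqrt{-9166 + q{\left(204 \right)}} = \sqrt{-9166 + 14} = \sqrt{-9152} = 8 i \sqrt{143}$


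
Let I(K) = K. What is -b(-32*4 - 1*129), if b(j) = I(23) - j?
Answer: -280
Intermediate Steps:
b(j) = 23 - j
-b(-32*4 - 1*129) = -(23 - (-32*4 - 1*129)) = -(23 - (-128 - 129)) = -(23 - 1*(-257)) = -(23 + 257) = -1*280 = -280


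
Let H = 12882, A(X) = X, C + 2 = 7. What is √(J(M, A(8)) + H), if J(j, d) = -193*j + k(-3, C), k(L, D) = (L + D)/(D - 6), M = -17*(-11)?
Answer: 3*I*√2579 ≈ 152.35*I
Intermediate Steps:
C = 5 (C = -2 + 7 = 5)
M = 187
k(L, D) = (D + L)/(-6 + D)
J(j, d) = -2 - 193*j (J(j, d) = -193*j + (5 - 3)/(-6 + 5) = -193*j + 2/(-1) = -193*j - 1*2 = -193*j - 2 = -2 - 193*j)
√(J(M, A(8)) + H) = √((-2 - 193*187) + 12882) = √((-2 - 36091) + 12882) = √(-36093 + 12882) = √(-23211) = 3*I*√2579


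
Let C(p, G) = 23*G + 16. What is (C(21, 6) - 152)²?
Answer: 4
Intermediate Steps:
C(p, G) = 16 + 23*G
(C(21, 6) - 152)² = ((16 + 23*6) - 152)² = ((16 + 138) - 152)² = (154 - 152)² = 2² = 4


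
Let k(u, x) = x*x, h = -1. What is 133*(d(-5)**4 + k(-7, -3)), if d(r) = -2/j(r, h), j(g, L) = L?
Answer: 3325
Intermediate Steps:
k(u, x) = x**2
d(r) = 2 (d(r) = -2/(-1) = -2*(-1) = 2)
133*(d(-5)**4 + k(-7, -3)) = 133*(2**4 + (-3)**2) = 133*(16 + 9) = 133*25 = 3325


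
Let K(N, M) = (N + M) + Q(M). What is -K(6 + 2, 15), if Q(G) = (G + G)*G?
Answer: -473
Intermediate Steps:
Q(G) = 2*G**2 (Q(G) = (2*G)*G = 2*G**2)
K(N, M) = M + N + 2*M**2 (K(N, M) = (N + M) + 2*M**2 = (M + N) + 2*M**2 = M + N + 2*M**2)
-K(6 + 2, 15) = -(15 + (6 + 2) + 2*15**2) = -(15 + 8 + 2*225) = -(15 + 8 + 450) = -1*473 = -473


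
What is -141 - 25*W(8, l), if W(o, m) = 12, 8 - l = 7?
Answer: -441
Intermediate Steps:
l = 1 (l = 8 - 1*7 = 8 - 7 = 1)
-141 - 25*W(8, l) = -141 - 25*12 = -141 - 300 = -441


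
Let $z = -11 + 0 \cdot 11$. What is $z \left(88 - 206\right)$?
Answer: $1298$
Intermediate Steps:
$z = -11$ ($z = -11 + 0 = -11$)
$z \left(88 - 206\right) = - 11 \left(88 - 206\right) = \left(-11\right) \left(-118\right) = 1298$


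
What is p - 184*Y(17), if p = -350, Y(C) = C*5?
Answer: -15990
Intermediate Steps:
Y(C) = 5*C
p - 184*Y(17) = -350 - 920*17 = -350 - 184*85 = -350 - 15640 = -15990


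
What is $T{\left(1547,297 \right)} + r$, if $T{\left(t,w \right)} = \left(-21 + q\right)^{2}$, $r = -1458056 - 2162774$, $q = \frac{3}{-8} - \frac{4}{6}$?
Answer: $- \frac{2085318239}{576} \approx -3.6203 \cdot 10^{6}$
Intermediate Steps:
$q = - \frac{25}{24}$ ($q = 3 \left(- \frac{1}{8}\right) - \frac{2}{3} = - \frac{3}{8} - \frac{2}{3} = - \frac{25}{24} \approx -1.0417$)
$r = -3620830$ ($r = -1458056 - 2162774 = -3620830$)
$T{\left(t,w \right)} = \frac{279841}{576}$ ($T{\left(t,w \right)} = \left(-21 - \frac{25}{24}\right)^{2} = \left(- \frac{529}{24}\right)^{2} = \frac{279841}{576}$)
$T{\left(1547,297 \right)} + r = \frac{279841}{576} - 3620830 = - \frac{2085318239}{576}$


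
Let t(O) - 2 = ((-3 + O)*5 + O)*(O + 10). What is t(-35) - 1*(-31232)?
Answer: 36859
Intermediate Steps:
t(O) = 2 + (-15 + 6*O)*(10 + O) (t(O) = 2 + ((-3 + O)*5 + O)*(O + 10) = 2 + ((-15 + 5*O) + O)*(10 + O) = 2 + (-15 + 6*O)*(10 + O))
t(-35) - 1*(-31232) = (-148 + 6*(-35)**2 + 45*(-35)) - 1*(-31232) = (-148 + 6*1225 - 1575) + 31232 = (-148 + 7350 - 1575) + 31232 = 5627 + 31232 = 36859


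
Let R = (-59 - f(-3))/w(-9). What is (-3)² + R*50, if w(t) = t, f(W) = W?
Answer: 2881/9 ≈ 320.11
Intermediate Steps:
R = 56/9 (R = (-59 - 1*(-3))/(-9) = (-59 + 3)*(-⅑) = -56*(-⅑) = 56/9 ≈ 6.2222)
(-3)² + R*50 = (-3)² + (56/9)*50 = 9 + 2800/9 = 2881/9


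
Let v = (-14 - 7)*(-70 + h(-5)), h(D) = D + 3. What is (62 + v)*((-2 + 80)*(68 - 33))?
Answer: 4297020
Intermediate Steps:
h(D) = 3 + D
v = 1512 (v = (-14 - 7)*(-70 + (3 - 5)) = -21*(-70 - 2) = -21*(-72) = 1512)
(62 + v)*((-2 + 80)*(68 - 33)) = (62 + 1512)*((-2 + 80)*(68 - 33)) = 1574*(78*35) = 1574*2730 = 4297020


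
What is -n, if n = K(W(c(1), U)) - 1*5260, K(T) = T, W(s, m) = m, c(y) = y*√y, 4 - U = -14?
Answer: 5242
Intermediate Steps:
U = 18 (U = 4 - 1*(-14) = 4 + 14 = 18)
c(y) = y^(3/2)
n = -5242 (n = 18 - 1*5260 = 18 - 5260 = -5242)
-n = -1*(-5242) = 5242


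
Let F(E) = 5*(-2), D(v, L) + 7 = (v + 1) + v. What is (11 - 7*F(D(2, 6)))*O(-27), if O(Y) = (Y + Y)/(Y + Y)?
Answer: 81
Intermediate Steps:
D(v, L) = -6 + 2*v (D(v, L) = -7 + ((v + 1) + v) = -7 + ((1 + v) + v) = -7 + (1 + 2*v) = -6 + 2*v)
F(E) = -10
O(Y) = 1 (O(Y) = (2*Y)/((2*Y)) = (2*Y)*(1/(2*Y)) = 1)
(11 - 7*F(D(2, 6)))*O(-27) = (11 - 7*(-10))*1 = (11 + 70)*1 = 81*1 = 81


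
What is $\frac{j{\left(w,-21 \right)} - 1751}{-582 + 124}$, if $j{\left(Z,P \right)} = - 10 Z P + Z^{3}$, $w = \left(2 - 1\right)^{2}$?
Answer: $\frac{770}{229} \approx 3.3624$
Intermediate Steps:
$w = 1$ ($w = \left(2 - 1\right)^{2} = 1^{2} = 1$)
$j{\left(Z,P \right)} = Z^{3} - 10 P Z$ ($j{\left(Z,P \right)} = - 10 P Z + Z^{3} = Z^{3} - 10 P Z$)
$\frac{j{\left(w,-21 \right)} - 1751}{-582 + 124} = \frac{1 \left(1^{2} - -210\right) - 1751}{-582 + 124} = \frac{1 \left(1 + 210\right) - 1751}{-458} = \left(1 \cdot 211 - 1751\right) \left(- \frac{1}{458}\right) = \left(211 - 1751\right) \left(- \frac{1}{458}\right) = \left(-1540\right) \left(- \frac{1}{458}\right) = \frac{770}{229}$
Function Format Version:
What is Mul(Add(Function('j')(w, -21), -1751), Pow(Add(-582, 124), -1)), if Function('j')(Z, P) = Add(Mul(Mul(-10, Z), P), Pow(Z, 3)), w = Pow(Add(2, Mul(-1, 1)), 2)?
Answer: Rational(770, 229) ≈ 3.3624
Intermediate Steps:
w = 1 (w = Pow(Add(2, -1), 2) = Pow(1, 2) = 1)
Function('j')(Z, P) = Add(Pow(Z, 3), Mul(-10, P, Z)) (Function('j')(Z, P) = Add(Mul(-10, P, Z), Pow(Z, 3)) = Add(Pow(Z, 3), Mul(-10, P, Z)))
Mul(Add(Function('j')(w, -21), -1751), Pow(Add(-582, 124), -1)) = Mul(Add(Mul(1, Add(Pow(1, 2), Mul(-10, -21))), -1751), Pow(Add(-582, 124), -1)) = Mul(Add(Mul(1, Add(1, 210)), -1751), Pow(-458, -1)) = Mul(Add(Mul(1, 211), -1751), Rational(-1, 458)) = Mul(Add(211, -1751), Rational(-1, 458)) = Mul(-1540, Rational(-1, 458)) = Rational(770, 229)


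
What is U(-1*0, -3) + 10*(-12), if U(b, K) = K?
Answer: -123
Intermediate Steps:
U(-1*0, -3) + 10*(-12) = -3 + 10*(-12) = -3 - 120 = -123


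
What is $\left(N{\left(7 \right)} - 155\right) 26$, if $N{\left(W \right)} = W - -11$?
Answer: $-3562$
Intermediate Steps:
$N{\left(W \right)} = 11 + W$ ($N{\left(W \right)} = W + 11 = 11 + W$)
$\left(N{\left(7 \right)} - 155\right) 26 = \left(\left(11 + 7\right) - 155\right) 26 = \left(18 - 155\right) 26 = \left(-137\right) 26 = -3562$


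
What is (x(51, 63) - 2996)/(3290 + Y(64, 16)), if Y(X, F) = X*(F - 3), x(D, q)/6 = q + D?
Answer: -1156/2061 ≈ -0.56089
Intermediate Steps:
x(D, q) = 6*D + 6*q (x(D, q) = 6*(q + D) = 6*(D + q) = 6*D + 6*q)
Y(X, F) = X*(-3 + F)
(x(51, 63) - 2996)/(3290 + Y(64, 16)) = ((6*51 + 6*63) - 2996)/(3290 + 64*(-3 + 16)) = ((306 + 378) - 2996)/(3290 + 64*13) = (684 - 2996)/(3290 + 832) = -2312/4122 = -2312*1/4122 = -1156/2061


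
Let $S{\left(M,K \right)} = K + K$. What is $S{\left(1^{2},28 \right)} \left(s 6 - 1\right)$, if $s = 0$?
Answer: $-56$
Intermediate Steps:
$S{\left(M,K \right)} = 2 K$
$S{\left(1^{2},28 \right)} \left(s 6 - 1\right) = 2 \cdot 28 \left(0 \cdot 6 - 1\right) = 56 \left(0 - 1\right) = 56 \left(-1\right) = -56$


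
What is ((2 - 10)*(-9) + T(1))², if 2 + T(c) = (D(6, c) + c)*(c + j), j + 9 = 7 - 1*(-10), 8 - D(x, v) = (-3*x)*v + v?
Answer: 92416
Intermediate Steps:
D(x, v) = 8 - v + 3*v*x (D(x, v) = 8 - ((-3*x)*v + v) = 8 - (-3*v*x + v) = 8 - (v - 3*v*x) = 8 + (-v + 3*v*x) = 8 - v + 3*v*x)
j = 8 (j = -9 + (7 - 1*(-10)) = -9 + (7 + 10) = -9 + 17 = 8)
T(c) = -2 + (8 + c)*(8 + 18*c) (T(c) = -2 + ((8 - c + 3*c*6) + c)*(c + 8) = -2 + ((8 - c + 18*c) + c)*(8 + c) = -2 + ((8 + 17*c) + c)*(8 + c) = -2 + (8 + 18*c)*(8 + c) = -2 + (8 + c)*(8 + 18*c))
((2 - 10)*(-9) + T(1))² = ((2 - 10)*(-9) + (62 + 18*1² + 152*1))² = (-8*(-9) + (62 + 18*1 + 152))² = (72 + (62 + 18 + 152))² = (72 + 232)² = 304² = 92416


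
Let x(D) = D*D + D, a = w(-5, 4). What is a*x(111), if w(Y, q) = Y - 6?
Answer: -136752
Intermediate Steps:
w(Y, q) = -6 + Y
a = -11 (a = -6 - 5 = -11)
x(D) = D + D² (x(D) = D² + D = D + D²)
a*x(111) = -1221*(1 + 111) = -1221*112 = -11*12432 = -136752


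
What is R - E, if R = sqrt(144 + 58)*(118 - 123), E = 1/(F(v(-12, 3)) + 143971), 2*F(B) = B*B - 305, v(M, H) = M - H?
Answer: -1/143931 - 5*sqrt(202) ≈ -71.063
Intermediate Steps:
F(B) = -305/2 + B**2/2 (F(B) = (B*B - 305)/2 = (B**2 - 305)/2 = (-305 + B**2)/2 = -305/2 + B**2/2)
E = 1/143931 (E = 1/((-305/2 + (-12 - 1*3)**2/2) + 143971) = 1/((-305/2 + (-12 - 3)**2/2) + 143971) = 1/((-305/2 + (1/2)*(-15)**2) + 143971) = 1/((-305/2 + (1/2)*225) + 143971) = 1/((-305/2 + 225/2) + 143971) = 1/(-40 + 143971) = 1/143931 ≈ 6.9478e-6)
R = -5*sqrt(202) (R = sqrt(202)*(-5) = -5*sqrt(202) ≈ -71.063)
R - E = -5*sqrt(202) - 1*1/143931 = -5*sqrt(202) - 1/143931 = -1/143931 - 5*sqrt(202)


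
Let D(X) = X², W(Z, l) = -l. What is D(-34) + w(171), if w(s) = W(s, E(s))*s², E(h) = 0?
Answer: 1156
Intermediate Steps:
w(s) = 0 (w(s) = (-1*0)*s² = 0*s² = 0)
D(-34) + w(171) = (-34)² + 0 = 1156 + 0 = 1156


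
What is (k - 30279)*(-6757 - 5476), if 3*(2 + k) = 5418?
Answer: 348334675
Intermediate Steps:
k = 1804 (k = -2 + (⅓)*5418 = -2 + 1806 = 1804)
(k - 30279)*(-6757 - 5476) = (1804 - 30279)*(-6757 - 5476) = -28475*(-12233) = 348334675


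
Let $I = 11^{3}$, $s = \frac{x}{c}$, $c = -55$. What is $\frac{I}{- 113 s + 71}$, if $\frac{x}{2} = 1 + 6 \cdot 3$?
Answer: $\frac{73205}{8199} \approx 8.9285$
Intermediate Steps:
$x = 38$ ($x = 2 \left(1 + 6 \cdot 3\right) = 2 \left(1 + 18\right) = 2 \cdot 19 = 38$)
$s = - \frac{38}{55}$ ($s = \frac{38}{-55} = 38 \left(- \frac{1}{55}\right) = - \frac{38}{55} \approx -0.69091$)
$I = 1331$
$\frac{I}{- 113 s + 71} = \frac{1331}{\left(-113\right) \left(- \frac{38}{55}\right) + 71} = \frac{1331}{\frac{4294}{55} + 71} = \frac{1331}{\frac{8199}{55}} = 1331 \cdot \frac{55}{8199} = \frac{73205}{8199}$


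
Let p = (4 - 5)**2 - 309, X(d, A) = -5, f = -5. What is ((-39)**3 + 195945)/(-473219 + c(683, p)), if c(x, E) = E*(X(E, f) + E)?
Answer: -45542/125605 ≈ -0.36258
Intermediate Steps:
p = -308 (p = (-1)**2 - 309 = 1 - 309 = -308)
c(x, E) = E*(-5 + E)
((-39)**3 + 195945)/(-473219 + c(683, p)) = ((-39)**3 + 195945)/(-473219 - 308*(-5 - 308)) = (-59319 + 195945)/(-473219 - 308*(-313)) = 136626/(-473219 + 96404) = 136626/(-376815) = 136626*(-1/376815) = -45542/125605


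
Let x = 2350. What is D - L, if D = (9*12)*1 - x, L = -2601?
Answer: 359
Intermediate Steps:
D = -2242 (D = (9*12)*1 - 1*2350 = 108*1 - 2350 = 108 - 2350 = -2242)
D - L = -2242 - 1*(-2601) = -2242 + 2601 = 359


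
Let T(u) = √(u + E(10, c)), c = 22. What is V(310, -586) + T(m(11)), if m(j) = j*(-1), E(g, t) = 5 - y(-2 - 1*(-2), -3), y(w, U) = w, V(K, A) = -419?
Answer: -419 + I*√6 ≈ -419.0 + 2.4495*I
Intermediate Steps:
E(g, t) = 5 (E(g, t) = 5 - (-2 - 1*(-2)) = 5 - (-2 + 2) = 5 - 1*0 = 5 + 0 = 5)
m(j) = -j
T(u) = √(5 + u) (T(u) = √(u + 5) = √(5 + u))
V(310, -586) + T(m(11)) = -419 + √(5 - 1*11) = -419 + √(5 - 11) = -419 + √(-6) = -419 + I*√6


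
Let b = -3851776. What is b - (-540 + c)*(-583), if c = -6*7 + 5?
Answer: -4188167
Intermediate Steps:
c = -37 (c = -42 + 5 = -37)
b - (-540 + c)*(-583) = -3851776 - (-540 - 37)*(-583) = -3851776 - (-577)*(-583) = -3851776 - 1*336391 = -3851776 - 336391 = -4188167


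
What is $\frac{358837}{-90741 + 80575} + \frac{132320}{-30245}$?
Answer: $- \frac{106071219}{2673658} \approx -39.673$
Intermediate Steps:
$\frac{358837}{-90741 + 80575} + \frac{132320}{-30245} = \frac{358837}{-10166} + 132320 \left(- \frac{1}{30245}\right) = 358837 \left(- \frac{1}{10166}\right) - \frac{26464}{6049} = - \frac{358837}{10166} - \frac{26464}{6049} = - \frac{106071219}{2673658}$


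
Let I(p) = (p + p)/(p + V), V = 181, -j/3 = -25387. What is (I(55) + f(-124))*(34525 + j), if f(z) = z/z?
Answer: 9574339/59 ≈ 1.6228e+5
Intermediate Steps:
j = 76161 (j = -3*(-25387) = 76161)
I(p) = 2*p/(181 + p) (I(p) = (p + p)/(p + 181) = (2*p)/(181 + p) = 2*p/(181 + p))
f(z) = 1
(I(55) + f(-124))*(34525 + j) = (2*55/(181 + 55) + 1)*(34525 + 76161) = (2*55/236 + 1)*110686 = (2*55*(1/236) + 1)*110686 = (55/118 + 1)*110686 = (173/118)*110686 = 9574339/59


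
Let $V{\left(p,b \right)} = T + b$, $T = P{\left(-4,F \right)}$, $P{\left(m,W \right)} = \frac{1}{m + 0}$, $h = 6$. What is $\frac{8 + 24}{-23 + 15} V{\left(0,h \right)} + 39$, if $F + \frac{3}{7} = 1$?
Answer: $16$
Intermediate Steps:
$F = \frac{4}{7}$ ($F = - \frac{3}{7} + 1 = \frac{4}{7} \approx 0.57143$)
$P{\left(m,W \right)} = \frac{1}{m}$
$T = - \frac{1}{4}$ ($T = \frac{1}{-4} = - \frac{1}{4} \approx -0.25$)
$V{\left(p,b \right)} = - \frac{1}{4} + b$
$\frac{8 + 24}{-23 + 15} V{\left(0,h \right)} + 39 = \frac{8 + 24}{-23 + 15} \left(- \frac{1}{4} + 6\right) + 39 = \frac{32}{-8} \cdot \frac{23}{4} + 39 = 32 \left(- \frac{1}{8}\right) \frac{23}{4} + 39 = \left(-4\right) \frac{23}{4} + 39 = -23 + 39 = 16$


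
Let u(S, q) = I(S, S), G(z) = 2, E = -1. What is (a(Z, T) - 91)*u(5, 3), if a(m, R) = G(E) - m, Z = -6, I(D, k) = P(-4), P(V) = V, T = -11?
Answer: 332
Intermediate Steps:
I(D, k) = -4
a(m, R) = 2 - m
u(S, q) = -4
(a(Z, T) - 91)*u(5, 3) = ((2 - 1*(-6)) - 91)*(-4) = ((2 + 6) - 91)*(-4) = (8 - 91)*(-4) = -83*(-4) = 332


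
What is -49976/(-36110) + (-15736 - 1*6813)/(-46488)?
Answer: 1568764339/839340840 ≈ 1.8690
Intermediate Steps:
-49976/(-36110) + (-15736 - 1*6813)/(-46488) = -49976*(-1/36110) + (-15736 - 6813)*(-1/46488) = 24988/18055 - 22549*(-1/46488) = 24988/18055 + 22549/46488 = 1568764339/839340840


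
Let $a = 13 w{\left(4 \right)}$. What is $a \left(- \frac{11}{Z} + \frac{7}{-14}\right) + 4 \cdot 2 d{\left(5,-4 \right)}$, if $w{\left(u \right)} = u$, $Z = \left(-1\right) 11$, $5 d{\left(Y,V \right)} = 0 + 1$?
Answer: $\frac{138}{5} \approx 27.6$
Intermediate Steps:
$d{\left(Y,V \right)} = \frac{1}{5}$ ($d{\left(Y,V \right)} = \frac{0 + 1}{5} = \frac{1}{5} \cdot 1 = \frac{1}{5}$)
$Z = -11$
$a = 52$ ($a = 13 \cdot 4 = 52$)
$a \left(- \frac{11}{Z} + \frac{7}{-14}\right) + 4 \cdot 2 d{\left(5,-4 \right)} = 52 \left(- \frac{11}{-11} + \frac{7}{-14}\right) + 4 \cdot 2 \cdot \frac{1}{5} = 52 \left(\left(-11\right) \left(- \frac{1}{11}\right) + 7 \left(- \frac{1}{14}\right)\right) + 8 \cdot \frac{1}{5} = 52 \left(1 - \frac{1}{2}\right) + \frac{8}{5} = 52 \cdot \frac{1}{2} + \frac{8}{5} = 26 + \frac{8}{5} = \frac{138}{5}$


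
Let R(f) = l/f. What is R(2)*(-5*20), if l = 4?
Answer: -200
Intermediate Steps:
R(f) = 4/f
R(2)*(-5*20) = (4/2)*(-5*20) = (4*(½))*(-100) = 2*(-100) = -200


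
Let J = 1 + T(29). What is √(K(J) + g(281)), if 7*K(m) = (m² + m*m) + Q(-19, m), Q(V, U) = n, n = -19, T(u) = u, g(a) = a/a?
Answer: 2*√3129/7 ≈ 15.982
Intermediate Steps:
g(a) = 1
J = 30 (J = 1 + 29 = 30)
Q(V, U) = -19
K(m) = -19/7 + 2*m²/7 (K(m) = ((m² + m*m) - 19)/7 = ((m² + m²) - 19)/7 = (2*m² - 19)/7 = (-19 + 2*m²)/7 = -19/7 + 2*m²/7)
√(K(J) + g(281)) = √((-19/7 + (2/7)*30²) + 1) = √((-19/7 + (2/7)*900) + 1) = √((-19/7 + 1800/7) + 1) = √(1781/7 + 1) = √(1788/7) = 2*√3129/7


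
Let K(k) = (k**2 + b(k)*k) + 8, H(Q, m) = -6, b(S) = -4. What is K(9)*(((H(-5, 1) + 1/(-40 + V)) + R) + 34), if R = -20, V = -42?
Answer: 34715/82 ≈ 423.35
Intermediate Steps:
K(k) = 8 + k**2 - 4*k (K(k) = (k**2 - 4*k) + 8 = 8 + k**2 - 4*k)
K(9)*(((H(-5, 1) + 1/(-40 + V)) + R) + 34) = (8 + 9**2 - 4*9)*(((-6 + 1/(-40 - 42)) - 20) + 34) = (8 + 81 - 36)*(((-6 + 1/(-82)) - 20) + 34) = 53*(((-6 - 1/82) - 20) + 34) = 53*((-493/82 - 20) + 34) = 53*(-2133/82 + 34) = 53*(655/82) = 34715/82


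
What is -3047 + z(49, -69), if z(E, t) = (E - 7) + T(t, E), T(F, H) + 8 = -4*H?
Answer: -3209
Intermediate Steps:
T(F, H) = -8 - 4*H
z(E, t) = -15 - 3*E (z(E, t) = (E - 7) + (-8 - 4*E) = (-7 + E) + (-8 - 4*E) = -15 - 3*E)
-3047 + z(49, -69) = -3047 + (-15 - 3*49) = -3047 + (-15 - 147) = -3047 - 162 = -3209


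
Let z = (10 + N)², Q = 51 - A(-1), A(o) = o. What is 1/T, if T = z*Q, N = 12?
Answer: 1/25168 ≈ 3.9733e-5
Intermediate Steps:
Q = 52 (Q = 51 - 1*(-1) = 51 + 1 = 52)
z = 484 (z = (10 + 12)² = 22² = 484)
T = 25168 (T = 484*52 = 25168)
1/T = 1/25168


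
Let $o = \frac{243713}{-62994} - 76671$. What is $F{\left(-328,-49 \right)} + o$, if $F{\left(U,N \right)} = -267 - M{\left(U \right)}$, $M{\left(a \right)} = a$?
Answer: $- \frac{4826214053}{62994} \approx -76614.0$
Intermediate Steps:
$F{\left(U,N \right)} = -267 - U$
$o = - \frac{4830056687}{62994}$ ($o = 243713 \left(- \frac{1}{62994}\right) - 76671 = - \frac{243713}{62994} - 76671 = - \frac{4830056687}{62994} \approx -76675.0$)
$F{\left(-328,-49 \right)} + o = \left(-267 - -328\right) - \frac{4830056687}{62994} = \left(-267 + 328\right) - \frac{4830056687}{62994} = 61 - \frac{4830056687}{62994} = - \frac{4826214053}{62994}$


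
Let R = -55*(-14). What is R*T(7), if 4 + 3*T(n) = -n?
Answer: -8470/3 ≈ -2823.3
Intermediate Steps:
T(n) = -4/3 - n/3 (T(n) = -4/3 + (-n)/3 = -4/3 - n/3)
R = 770
R*T(7) = 770*(-4/3 - ⅓*7) = 770*(-4/3 - 7/3) = 770*(-11/3) = -8470/3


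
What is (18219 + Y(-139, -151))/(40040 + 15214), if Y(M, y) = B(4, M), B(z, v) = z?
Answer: 18223/55254 ≈ 0.32980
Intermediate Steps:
Y(M, y) = 4
(18219 + Y(-139, -151))/(40040 + 15214) = (18219 + 4)/(40040 + 15214) = 18223/55254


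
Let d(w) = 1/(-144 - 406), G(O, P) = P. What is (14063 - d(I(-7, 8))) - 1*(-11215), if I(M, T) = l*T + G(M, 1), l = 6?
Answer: 13902901/550 ≈ 25278.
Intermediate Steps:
I(M, T) = 1 + 6*T (I(M, T) = 6*T + 1 = 1 + 6*T)
d(w) = -1/550 (d(w) = 1/(-550) = -1/550)
(14063 - d(I(-7, 8))) - 1*(-11215) = (14063 - 1*(-1/550)) - 1*(-11215) = (14063 + 1/550) + 11215 = 7734651/550 + 11215 = 13902901/550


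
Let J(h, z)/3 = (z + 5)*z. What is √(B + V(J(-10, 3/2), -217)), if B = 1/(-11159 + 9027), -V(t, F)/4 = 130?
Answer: I*√590905653/1066 ≈ 22.804*I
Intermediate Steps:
J(h, z) = 3*z*(5 + z) (J(h, z) = 3*((z + 5)*z) = 3*((5 + z)*z) = 3*(z*(5 + z)) = 3*z*(5 + z))
V(t, F) = -520 (V(t, F) = -4*130 = -520)
B = -1/2132 (B = 1/(-2132) = -1/2132 ≈ -0.00046904)
√(B + V(J(-10, 3/2), -217)) = √(-1/2132 - 520) = √(-1108641/2132) = I*√590905653/1066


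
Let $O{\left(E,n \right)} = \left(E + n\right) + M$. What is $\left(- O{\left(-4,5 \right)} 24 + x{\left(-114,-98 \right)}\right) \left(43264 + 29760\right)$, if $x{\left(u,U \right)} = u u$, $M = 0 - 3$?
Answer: $952525056$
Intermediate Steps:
$M = -3$
$x{\left(u,U \right)} = u^{2}$
$O{\left(E,n \right)} = -3 + E + n$ ($O{\left(E,n \right)} = \left(E + n\right) - 3 = -3 + E + n$)
$\left(- O{\left(-4,5 \right)} 24 + x{\left(-114,-98 \right)}\right) \left(43264 + 29760\right) = \left(- (-3 - 4 + 5) 24 + \left(-114\right)^{2}\right) \left(43264 + 29760\right) = \left(\left(-1\right) \left(-2\right) 24 + 12996\right) 73024 = \left(2 \cdot 24 + 12996\right) 73024 = \left(48 + 12996\right) 73024 = 13044 \cdot 73024 = 952525056$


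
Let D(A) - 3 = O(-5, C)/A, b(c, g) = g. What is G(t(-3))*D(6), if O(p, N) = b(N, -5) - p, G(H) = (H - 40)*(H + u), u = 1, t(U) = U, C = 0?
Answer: 258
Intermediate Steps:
G(H) = (1 + H)*(-40 + H) (G(H) = (H - 40)*(H + 1) = (-40 + H)*(1 + H) = (1 + H)*(-40 + H))
O(p, N) = -5 - p
D(A) = 3 (D(A) = 3 + (-5 - 1*(-5))/A = 3 + (-5 + 5)/A = 3 + 0/A = 3 + 0 = 3)
G(t(-3))*D(6) = (-40 + (-3)² - 39*(-3))*3 = (-40 + 9 + 117)*3 = 86*3 = 258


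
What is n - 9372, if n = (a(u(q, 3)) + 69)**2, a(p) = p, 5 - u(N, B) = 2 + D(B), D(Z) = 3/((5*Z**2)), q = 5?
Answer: -944459/225 ≈ -4197.6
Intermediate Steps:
D(Z) = 3/(5*Z**2) (D(Z) = 3*(1/(5*Z**2)) = 3/(5*Z**2))
u(N, B) = 3 - 3/(5*B**2) (u(N, B) = 5 - (2 + 3/(5*B**2)) = 5 + (-2 - 3/(5*B**2)) = 3 - 3/(5*B**2))
n = 1164241/225 (n = ((3 - 3/5/3**2) + 69)**2 = ((3 - 3/5*1/9) + 69)**2 = ((3 - 1/15) + 69)**2 = (44/15 + 69)**2 = (1079/15)**2 = 1164241/225 ≈ 5174.4)
n - 9372 = 1164241/225 - 9372 = -944459/225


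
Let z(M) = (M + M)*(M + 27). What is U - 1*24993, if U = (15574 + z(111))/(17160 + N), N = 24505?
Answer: -208257427/8333 ≈ -24992.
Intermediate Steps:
z(M) = 2*M*(27 + M) (z(M) = (2*M)*(27 + M) = 2*M*(27 + M))
U = 9242/8333 (U = (15574 + 2*111*(27 + 111))/(17160 + 24505) = (15574 + 2*111*138)/41665 = (15574 + 30636)*(1/41665) = 46210*(1/41665) = 9242/8333 ≈ 1.1091)
U - 1*24993 = 9242/8333 - 1*24993 = 9242/8333 - 24993 = -208257427/8333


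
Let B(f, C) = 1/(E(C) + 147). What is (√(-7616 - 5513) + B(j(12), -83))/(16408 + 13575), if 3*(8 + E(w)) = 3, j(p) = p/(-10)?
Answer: 1/4197620 + I*√13129/29983 ≈ 2.3823e-7 + 0.0038216*I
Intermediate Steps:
j(p) = -p/10 (j(p) = p*(-⅒) = -p/10)
E(w) = -7 (E(w) = -8 + (⅓)*3 = -8 + 1 = -7)
B(f, C) = 1/140 (B(f, C) = 1/(-7 + 147) = 1/140)
(√(-7616 - 5513) + B(j(12), -83))/(16408 + 13575) = (√(-7616 - 5513) + 1/140)/(16408 + 13575) = (√(-13129) + 1/140)/29983 = (I*√13129 + 1/140)*(1/29983) = (1/140 + I*√13129)*(1/29983) = 1/4197620 + I*√13129/29983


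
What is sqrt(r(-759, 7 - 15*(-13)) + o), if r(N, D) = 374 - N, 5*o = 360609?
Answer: sqrt(1831370)/5 ≈ 270.66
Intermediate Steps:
o = 360609/5 (o = (1/5)*360609 = 360609/5 ≈ 72122.)
sqrt(r(-759, 7 - 15*(-13)) + o) = sqrt((374 - 1*(-759)) + 360609/5) = sqrt((374 + 759) + 360609/5) = sqrt(1133 + 360609/5) = sqrt(366274/5) = sqrt(1831370)/5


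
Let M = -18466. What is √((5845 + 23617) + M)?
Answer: 2*√2749 ≈ 104.86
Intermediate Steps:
√((5845 + 23617) + M) = √((5845 + 23617) - 18466) = √(29462 - 18466) = √10996 = 2*√2749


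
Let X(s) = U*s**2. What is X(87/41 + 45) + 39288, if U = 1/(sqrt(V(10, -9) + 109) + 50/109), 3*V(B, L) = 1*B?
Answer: 263873530207416/6717943357 + 44347305744*sqrt(1011)/6717943357 ≈ 39489.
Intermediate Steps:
V(B, L) = B/3 (V(B, L) = (1*B)/3 = B/3)
U = 1/(50/109 + sqrt(1011)/3) (U = 1/(sqrt((1/3)*10 + 109) + 50/109) = 1/(sqrt(10/3 + 109) + 50*(1/109)) = 1/(sqrt(337/3) + 50/109) = 1/(sqrt(1011)/3 + 50/109) = 1/(50/109 + sqrt(1011)/3) ≈ 0.090437)
X(s) = s**2*(-16350/3996397 + 11881*sqrt(1011)/3996397) (X(s) = (-16350/3996397 + 11881*sqrt(1011)/3996397)*s**2 = s**2*(-16350/3996397 + 11881*sqrt(1011)/3996397))
X(87/41 + 45) + 39288 = 109*(87/41 + 45)**2*(-150 + 109*sqrt(1011))/3996397 + 39288 = 109*(1932/41)**2*(-150 + 109*sqrt(1011))/3996397 + 39288 = (109/3996397)*(3732624/1681)*(-150 + 109*sqrt(1011)) + 39288 = (-61028402400/6717943357 + 44347305744*sqrt(1011)/6717943357) + 39288 = 263873530207416/6717943357 + 44347305744*sqrt(1011)/6717943357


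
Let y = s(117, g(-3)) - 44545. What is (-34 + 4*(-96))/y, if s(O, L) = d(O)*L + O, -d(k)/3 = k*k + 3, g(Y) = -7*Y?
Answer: 209/453512 ≈ 0.00046085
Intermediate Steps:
d(k) = -9 - 3*k² (d(k) = -3*(k*k + 3) = -3*(k² + 3) = -3*(3 + k²) = -9 - 3*k²)
s(O, L) = O + L*(-9 - 3*O²) (s(O, L) = (-9 - 3*O²)*L + O = L*(-9 - 3*O²) + O = O + L*(-9 - 3*O²))
y = -907024 (y = (117 - 3*(-7*(-3))*(3 + 117²)) - 44545 = (117 - 3*21*(3 + 13689)) - 44545 = (117 - 3*21*13692) - 44545 = (117 - 862596) - 44545 = -862479 - 44545 = -907024)
(-34 + 4*(-96))/y = (-34 + 4*(-96))/(-907024) = (-34 - 384)*(-1/907024) = -418*(-1/907024) = 209/453512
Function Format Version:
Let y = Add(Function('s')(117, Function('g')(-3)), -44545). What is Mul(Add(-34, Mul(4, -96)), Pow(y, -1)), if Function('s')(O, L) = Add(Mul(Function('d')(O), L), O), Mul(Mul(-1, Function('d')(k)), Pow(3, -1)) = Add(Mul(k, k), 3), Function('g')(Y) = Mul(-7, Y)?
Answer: Rational(209, 453512) ≈ 0.00046085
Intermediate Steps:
Function('d')(k) = Add(-9, Mul(-3, Pow(k, 2))) (Function('d')(k) = Mul(-3, Add(Mul(k, k), 3)) = Mul(-3, Add(Pow(k, 2), 3)) = Mul(-3, Add(3, Pow(k, 2))) = Add(-9, Mul(-3, Pow(k, 2))))
Function('s')(O, L) = Add(O, Mul(L, Add(-9, Mul(-3, Pow(O, 2))))) (Function('s')(O, L) = Add(Mul(Add(-9, Mul(-3, Pow(O, 2))), L), O) = Add(Mul(L, Add(-9, Mul(-3, Pow(O, 2)))), O) = Add(O, Mul(L, Add(-9, Mul(-3, Pow(O, 2))))))
y = -907024 (y = Add(Add(117, Mul(-3, Mul(-7, -3), Add(3, Pow(117, 2)))), -44545) = Add(Add(117, Mul(-3, 21, Add(3, 13689))), -44545) = Add(Add(117, Mul(-3, 21, 13692)), -44545) = Add(Add(117, -862596), -44545) = Add(-862479, -44545) = -907024)
Mul(Add(-34, Mul(4, -96)), Pow(y, -1)) = Mul(Add(-34, Mul(4, -96)), Pow(-907024, -1)) = Mul(Add(-34, -384), Rational(-1, 907024)) = Mul(-418, Rational(-1, 907024)) = Rational(209, 453512)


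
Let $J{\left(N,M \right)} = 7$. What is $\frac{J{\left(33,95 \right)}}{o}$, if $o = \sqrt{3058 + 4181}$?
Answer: $\frac{7 \sqrt{7239}}{7239} \approx 0.082273$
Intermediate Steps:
$o = \sqrt{7239} \approx 85.082$
$\frac{J{\left(33,95 \right)}}{o} = \frac{7}{\sqrt{7239}} = 7 \frac{\sqrt{7239}}{7239} = \frac{7 \sqrt{7239}}{7239}$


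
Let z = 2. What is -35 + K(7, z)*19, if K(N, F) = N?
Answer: 98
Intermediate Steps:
-35 + K(7, z)*19 = -35 + 7*19 = -35 + 133 = 98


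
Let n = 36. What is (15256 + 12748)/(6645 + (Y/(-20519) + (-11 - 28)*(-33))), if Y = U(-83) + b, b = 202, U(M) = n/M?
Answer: 23846484154/6754395017 ≈ 3.5305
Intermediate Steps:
U(M) = 36/M
Y = 16730/83 (Y = 36/(-83) + 202 = 36*(-1/83) + 202 = -36/83 + 202 = 16730/83 ≈ 201.57)
(15256 + 12748)/(6645 + (Y/(-20519) + (-11 - 28)*(-33))) = (15256 + 12748)/(6645 + ((16730/83)/(-20519) + (-11 - 28)*(-33))) = 28004/(6645 + ((16730/83)*(-1/20519) - 39*(-33))) = 28004/(6645 + (-16730/1703077 + 1287)) = 28004/(6645 + 2191843369/1703077) = 28004/(13508790034/1703077) = 28004*(1703077/13508790034) = 23846484154/6754395017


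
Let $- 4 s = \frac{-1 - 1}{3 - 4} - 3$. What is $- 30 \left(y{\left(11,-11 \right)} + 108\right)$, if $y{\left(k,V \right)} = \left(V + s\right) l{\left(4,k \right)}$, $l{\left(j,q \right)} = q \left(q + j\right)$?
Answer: $\frac{99945}{2} \approx 49973.0$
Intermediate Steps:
$l{\left(j,q \right)} = q \left(j + q\right)$
$s = \frac{1}{4}$ ($s = - \frac{\frac{-1 - 1}{3 - 4} - 3}{4} = - \frac{- \frac{2}{-1} - 3}{4} = - \frac{\left(-2\right) \left(-1\right) - 3}{4} = - \frac{2 - 3}{4} = \left(- \frac{1}{4}\right) \left(-1\right) = \frac{1}{4} \approx 0.25$)
$y{\left(k,V \right)} = k \left(4 + k\right) \left(\frac{1}{4} + V\right)$ ($y{\left(k,V \right)} = \left(V + \frac{1}{4}\right) k \left(4 + k\right) = \left(\frac{1}{4} + V\right) k \left(4 + k\right) = k \left(4 + k\right) \left(\frac{1}{4} + V\right)$)
$- 30 \left(y{\left(11,-11 \right)} + 108\right) = - 30 \left(\frac{1}{4} \cdot 11 \left(1 + 4 \left(-11\right)\right) \left(4 + 11\right) + 108\right) = - 30 \left(\frac{1}{4} \cdot 11 \left(1 - 44\right) 15 + 108\right) = - 30 \left(\frac{1}{4} \cdot 11 \left(-43\right) 15 + 108\right) = - 30 \left(- \frac{7095}{4} + 108\right) = \left(-30\right) \left(- \frac{6663}{4}\right) = \frac{99945}{2}$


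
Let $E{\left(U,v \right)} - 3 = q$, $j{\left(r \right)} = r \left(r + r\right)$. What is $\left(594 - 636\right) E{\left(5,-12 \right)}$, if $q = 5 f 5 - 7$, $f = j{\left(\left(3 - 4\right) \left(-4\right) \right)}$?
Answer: $-33432$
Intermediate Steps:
$j{\left(r \right)} = 2 r^{2}$ ($j{\left(r \right)} = r 2 r = 2 r^{2}$)
$f = 32$ ($f = 2 \left(\left(3 - 4\right) \left(-4\right)\right)^{2} = 2 \left(\left(-1\right) \left(-4\right)\right)^{2} = 2 \cdot 4^{2} = 2 \cdot 16 = 32$)
$q = 793$ ($q = 5 \cdot 32 \cdot 5 - 7 = 160 \cdot 5 - 7 = 800 - 7 = 793$)
$E{\left(U,v \right)} = 796$ ($E{\left(U,v \right)} = 3 + 793 = 796$)
$\left(594 - 636\right) E{\left(5,-12 \right)} = \left(594 - 636\right) 796 = \left(-42\right) 796 = -33432$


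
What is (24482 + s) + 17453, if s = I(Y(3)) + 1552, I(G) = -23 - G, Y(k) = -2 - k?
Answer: 43469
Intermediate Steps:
s = 1534 (s = (-23 - (-2 - 1*3)) + 1552 = (-23 - (-2 - 3)) + 1552 = (-23 - 1*(-5)) + 1552 = (-23 + 5) + 1552 = -18 + 1552 = 1534)
(24482 + s) + 17453 = (24482 + 1534) + 17453 = 26016 + 17453 = 43469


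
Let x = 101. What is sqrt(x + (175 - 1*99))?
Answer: sqrt(177) ≈ 13.304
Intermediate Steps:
sqrt(x + (175 - 1*99)) = sqrt(101 + (175 - 1*99)) = sqrt(101 + (175 - 99)) = sqrt(101 + 76) = sqrt(177)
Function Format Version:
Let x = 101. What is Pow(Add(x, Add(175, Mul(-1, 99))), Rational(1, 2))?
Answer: Pow(177, Rational(1, 2)) ≈ 13.304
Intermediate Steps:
Pow(Add(x, Add(175, Mul(-1, 99))), Rational(1, 2)) = Pow(Add(101, Add(175, Mul(-1, 99))), Rational(1, 2)) = Pow(Add(101, Add(175, -99)), Rational(1, 2)) = Pow(Add(101, 76), Rational(1, 2)) = Pow(177, Rational(1, 2))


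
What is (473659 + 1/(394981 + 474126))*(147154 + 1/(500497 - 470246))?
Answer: 1832528970172990166670/26291355857 ≈ 6.9701e+10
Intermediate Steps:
(473659 + 1/(394981 + 474126))*(147154 + 1/(500497 - 470246)) = (473659 + 1/869107)*(147154 + 1/30251) = (411660352514/869107)*(4451555655/30251) = 1832528970172990166670/26291355857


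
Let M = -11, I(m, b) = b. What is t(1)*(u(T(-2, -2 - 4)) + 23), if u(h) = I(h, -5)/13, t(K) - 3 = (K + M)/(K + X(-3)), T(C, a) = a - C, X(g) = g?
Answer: 2352/13 ≈ 180.92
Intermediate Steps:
t(K) = 3 + (-11 + K)/(-3 + K) (t(K) = 3 + (K - 11)/(K - 3) = 3 + (-11 + K)/(-3 + K))
u(h) = -5/13
t(1)*(u(T(-2, -2 - 4)) + 23) = (4*(-5 + 1)/(-3 + 1))*(-5/13 + 23) = (4*(-4)/(-2))*(294/13) = (4*(-½)*(-4))*(294/13) = 8*(294/13) = 2352/13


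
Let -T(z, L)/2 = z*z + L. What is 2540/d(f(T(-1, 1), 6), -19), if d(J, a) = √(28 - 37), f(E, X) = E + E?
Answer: -2540*I/3 ≈ -846.67*I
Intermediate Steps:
T(z, L) = -2*L - 2*z² (T(z, L) = -2*(z*z + L) = -2*(z² + L) = -2*(L + z²) = -2*L - 2*z²)
f(E, X) = 2*E
d(J, a) = 3*I (d(J, a) = √(-9) = 3*I)
2540/d(f(T(-1, 1), 6), -19) = 2540/((3*I)) = 2540*(-I/3) = -2540*I/3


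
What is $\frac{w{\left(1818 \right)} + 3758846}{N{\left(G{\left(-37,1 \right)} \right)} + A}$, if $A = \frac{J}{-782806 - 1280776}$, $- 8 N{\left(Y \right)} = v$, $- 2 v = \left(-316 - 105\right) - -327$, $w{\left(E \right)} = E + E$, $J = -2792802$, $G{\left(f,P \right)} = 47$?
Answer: $- \frac{31056760522096}{37322969} \approx -8.3211 \cdot 10^{5}$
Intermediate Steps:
$w{\left(E \right)} = 2 E$
$v = 47$ ($v = - \frac{\left(-316 - 105\right) - -327}{2} = - \frac{-421 + 327}{2} = \left(- \frac{1}{2}\right) \left(-94\right) = 47$)
$N{\left(Y \right)} = - \frac{47}{8}$ ($N{\left(Y \right)} = \left(- \frac{1}{8}\right) 47 = - \frac{47}{8}$)
$A = \frac{1396401}{1031791}$ ($A = - \frac{2792802}{-782806 - 1280776} = - \frac{2792802}{-2063582} = \left(-2792802\right) \left(- \frac{1}{2063582}\right) = \frac{1396401}{1031791} \approx 1.3534$)
$\frac{w{\left(1818 \right)} + 3758846}{N{\left(G{\left(-37,1 \right)} \right)} + A} = \frac{2 \cdot 1818 + 3758846}{- \frac{47}{8} + \frac{1396401}{1031791}} = \frac{3636 + 3758846}{- \frac{37322969}{8254328}} = 3762482 \left(- \frac{8254328}{37322969}\right) = - \frac{31056760522096}{37322969}$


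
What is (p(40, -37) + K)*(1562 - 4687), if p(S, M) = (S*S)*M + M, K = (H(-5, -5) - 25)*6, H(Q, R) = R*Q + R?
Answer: 185209375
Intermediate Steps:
H(Q, R) = R + Q*R (H(Q, R) = Q*R + R = R + Q*R)
K = -30 (K = (-5*(1 - 5) - 25)*6 = (-5*(-4) - 25)*6 = (20 - 25)*6 = -5*6 = -30)
p(S, M) = M + M*S² (p(S, M) = S²*M + M = M*S² + M = M + M*S²)
(p(40, -37) + K)*(1562 - 4687) = (-37*(1 + 40²) - 30)*(1562 - 4687) = (-37*(1 + 1600) - 30)*(-3125) = (-37*1601 - 30)*(-3125) = (-59237 - 30)*(-3125) = -59267*(-3125) = 185209375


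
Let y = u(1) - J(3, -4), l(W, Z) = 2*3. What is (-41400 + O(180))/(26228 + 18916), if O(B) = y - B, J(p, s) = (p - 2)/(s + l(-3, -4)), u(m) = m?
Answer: -83159/90288 ≈ -0.92104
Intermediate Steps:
l(W, Z) = 6
J(p, s) = (-2 + p)/(6 + s) (J(p, s) = (p - 2)/(s + 6) = (-2 + p)/(6 + s))
y = ½ (y = 1 - (-2 + 3)/(6 - 4) = 1 - 1/2 = 1 - 1*½ = 1 - ½ = ½ ≈ 0.50000)
O(B) = ½ - B
(-41400 + O(180))/(26228 + 18916) = (-41400 + (½ - 1*180))/(26228 + 18916) = (-41400 + (½ - 180))/45144 = (-41400 - 359/2)*(1/45144) = -83159/2*1/45144 = -83159/90288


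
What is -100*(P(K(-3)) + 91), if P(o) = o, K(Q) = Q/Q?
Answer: -9200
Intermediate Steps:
K(Q) = 1
-100*(P(K(-3)) + 91) = -100*(1 + 91) = -100*92 = -9200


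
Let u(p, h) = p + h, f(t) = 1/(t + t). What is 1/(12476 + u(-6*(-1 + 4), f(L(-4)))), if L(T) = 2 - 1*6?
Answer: 8/99663 ≈ 8.0270e-5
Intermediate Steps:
L(T) = -4 (L(T) = 2 - 6 = -4)
f(t) = 1/(2*t)
u(p, h) = h + p
1/(12476 + u(-6*(-1 + 4), f(L(-4)))) = 1/(12476 + ((½)/(-4) - 6*(-1 + 4))) = 1/(12476 + ((½)*(-¼) - 6*3)) = 1/(12476 + (-⅛ - 18)) = 1/(12476 - 145/8) = 1/(99663/8) = 8/99663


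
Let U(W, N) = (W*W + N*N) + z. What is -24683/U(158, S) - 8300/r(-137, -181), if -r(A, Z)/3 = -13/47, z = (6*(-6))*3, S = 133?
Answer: -16597767137/1659255 ≈ -10003.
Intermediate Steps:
z = -108 (z = -36*3 = -108)
U(W, N) = -108 + N² + W² (U(W, N) = (W*W + N*N) - 108 = (W² + N²) - 108 = (N² + W²) - 108 = -108 + N² + W²)
r(A, Z) = 39/47 (r(A, Z) = -(-39)/47 = -3*(-13/47) = 39/47)
-24683/U(158, S) - 8300/r(-137, -181) = -24683/(-108 + 133² + 158²) - 8300/39/47 = -24683/(-108 + 17689 + 24964) - 8300*47/39 = -24683/42545 - 390100/39 = -16597767137/1659255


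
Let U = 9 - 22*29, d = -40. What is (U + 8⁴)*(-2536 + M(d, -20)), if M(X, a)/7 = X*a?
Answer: 10622888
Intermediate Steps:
M(X, a) = 7*X*a (M(X, a) = 7*(X*a) = 7*X*a)
U = -629 (U = 9 - 638 = -629)
(U + 8⁴)*(-2536 + M(d, -20)) = (-629 + 8⁴)*(-2536 + 7*(-40)*(-20)) = (-629 + 4096)*(-2536 + 5600) = 3467*3064 = 10622888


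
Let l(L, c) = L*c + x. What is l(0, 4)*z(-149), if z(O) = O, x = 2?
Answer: -298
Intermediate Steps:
l(L, c) = 2 + L*c (l(L, c) = L*c + 2 = 2 + L*c)
l(0, 4)*z(-149) = (2 + 0*4)*(-149) = (2 + 0)*(-149) = 2*(-149) = -298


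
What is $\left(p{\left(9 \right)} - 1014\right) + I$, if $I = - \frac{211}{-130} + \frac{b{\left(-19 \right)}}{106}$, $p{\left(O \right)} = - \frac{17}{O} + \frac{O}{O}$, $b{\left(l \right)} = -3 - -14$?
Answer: $- \frac{31413089}{31005} \approx -1013.2$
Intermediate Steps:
$b{\left(l \right)} = 11$ ($b{\left(l \right)} = -3 + 14 = 11$)
$p{\left(O \right)} = 1 - \frac{17}{O}$ ($p{\left(O \right)} = - \frac{17}{O} + 1 = 1 - \frac{17}{O}$)
$I = \frac{5949}{3445}$ ($I = - \frac{211}{-130} + \frac{11}{106} = \left(-211\right) \left(- \frac{1}{130}\right) + 11 \cdot \frac{1}{106} = \frac{211}{130} + \frac{11}{106} = \frac{5949}{3445} \approx 1.7269$)
$\left(p{\left(9 \right)} - 1014\right) + I = \left(\frac{-17 + 9}{9} - 1014\right) + \frac{5949}{3445} = \left(\frac{1}{9} \left(-8\right) - 1014\right) + \frac{5949}{3445} = \left(- \frac{8}{9} - 1014\right) + \frac{5949}{3445} = - \frac{9134}{9} + \frac{5949}{3445} = - \frac{31413089}{31005}$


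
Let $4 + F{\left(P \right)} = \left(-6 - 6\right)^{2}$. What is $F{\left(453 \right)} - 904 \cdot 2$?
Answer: $-1668$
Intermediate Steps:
$F{\left(P \right)} = 140$ ($F{\left(P \right)} = -4 + \left(-6 - 6\right)^{2} = -4 + \left(-12\right)^{2} = -4 + 144 = 140$)
$F{\left(453 \right)} - 904 \cdot 2 = 140 - 904 \cdot 2 = 140 - 1808 = -1668$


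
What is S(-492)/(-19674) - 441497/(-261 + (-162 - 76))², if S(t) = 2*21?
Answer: -1449411670/816474279 ≈ -1.7752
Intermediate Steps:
S(t) = 42
S(-492)/(-19674) - 441497/(-261 + (-162 - 76))² = 42/(-19674) - 441497/(-261 + (-162 - 76))² = 42*(-1/19674) - 441497/(-261 - 238)² = -7/3279 - 441497/((-499)²) = -7/3279 - 441497/249001 = -1449411670/816474279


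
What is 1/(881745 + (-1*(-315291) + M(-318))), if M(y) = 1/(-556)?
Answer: 556/665552015 ≈ 8.3540e-7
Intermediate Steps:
M(y) = -1/556
1/(881745 + (-1*(-315291) + M(-318))) = 1/(881745 + (-1*(-315291) - 1/556)) = 1/(881745 + (315291 - 1/556)) = 1/(881745 + 175301795/556) = 1/(665552015/556) = 556/665552015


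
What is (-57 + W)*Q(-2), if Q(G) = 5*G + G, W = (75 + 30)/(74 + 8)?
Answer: 27414/41 ≈ 668.63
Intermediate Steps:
W = 105/82 ≈ 1.2805
Q(G) = 6*G
(-57 + W)*Q(-2) = (-57 + 105/82)*(6*(-2)) = -4569/82*(-12) = 27414/41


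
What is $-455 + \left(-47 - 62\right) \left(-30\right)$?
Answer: $2815$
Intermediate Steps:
$-455 + \left(-47 - 62\right) \left(-30\right) = -455 - -3270 = -455 + 3270 = 2815$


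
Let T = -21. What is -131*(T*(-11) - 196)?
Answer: -4585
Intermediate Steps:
-131*(T*(-11) - 196) = -131*(-21*(-11) - 196) = -131*(231 - 196) = -131*35 = -4585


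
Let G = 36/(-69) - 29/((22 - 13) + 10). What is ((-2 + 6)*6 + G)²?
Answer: 92025649/190969 ≈ 481.89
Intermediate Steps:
G = -895/437 (G = 36*(-1/69) - 29/(9 + 10) = -12/23 - 29/19 = -895/437 ≈ -2.0481)
((-2 + 6)*6 + G)² = ((-2 + 6)*6 - 895/437)² = (4*6 - 895/437)² = (24 - 895/437)² = (9593/437)² = 92025649/190969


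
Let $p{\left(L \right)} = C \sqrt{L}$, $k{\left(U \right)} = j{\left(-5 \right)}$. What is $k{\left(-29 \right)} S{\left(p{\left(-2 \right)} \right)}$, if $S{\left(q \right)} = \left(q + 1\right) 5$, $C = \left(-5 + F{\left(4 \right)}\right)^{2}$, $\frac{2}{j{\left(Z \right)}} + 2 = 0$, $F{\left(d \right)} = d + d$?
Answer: $-5 - 45 i \sqrt{2} \approx -5.0 - 63.64 i$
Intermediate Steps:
$F{\left(d \right)} = 2 d$
$j{\left(Z \right)} = -1$ ($j{\left(Z \right)} = \frac{2}{-2 + 0} = \frac{2}{-2} = 2 \left(- \frac{1}{2}\right) = -1$)
$k{\left(U \right)} = -1$
$C = 9$ ($C = \left(-5 + 2 \cdot 4\right)^{2} = \left(-5 + 8\right)^{2} = 3^{2} = 9$)
$p{\left(L \right)} = 9 \sqrt{L}$
$S{\left(q \right)} = 5 + 5 q$ ($S{\left(q \right)} = \left(1 + q\right) 5 = 5 + 5 q$)
$k{\left(-29 \right)} S{\left(p{\left(-2 \right)} \right)} = - (5 + 5 \cdot 9 \sqrt{-2}) = - (5 + 5 \cdot 9 i \sqrt{2}) = - (5 + 45 i \sqrt{2}) = -5 - 45 i \sqrt{2}$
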